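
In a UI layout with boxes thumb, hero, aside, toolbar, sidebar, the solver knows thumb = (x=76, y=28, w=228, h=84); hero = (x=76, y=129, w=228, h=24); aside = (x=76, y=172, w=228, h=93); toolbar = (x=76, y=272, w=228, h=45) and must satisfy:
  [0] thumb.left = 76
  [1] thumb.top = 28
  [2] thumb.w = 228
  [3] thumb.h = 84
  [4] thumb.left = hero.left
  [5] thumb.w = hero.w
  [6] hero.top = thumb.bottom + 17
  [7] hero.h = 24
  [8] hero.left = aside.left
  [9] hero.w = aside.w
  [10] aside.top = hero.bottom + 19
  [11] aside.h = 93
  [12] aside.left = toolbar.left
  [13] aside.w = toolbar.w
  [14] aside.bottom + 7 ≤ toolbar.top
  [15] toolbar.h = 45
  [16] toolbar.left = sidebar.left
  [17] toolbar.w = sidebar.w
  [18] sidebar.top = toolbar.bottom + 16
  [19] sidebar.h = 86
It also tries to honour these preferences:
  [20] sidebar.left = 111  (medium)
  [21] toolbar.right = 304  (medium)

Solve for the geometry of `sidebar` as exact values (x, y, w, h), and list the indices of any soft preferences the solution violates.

1. sidebar.x = 76  [toolbar.left = sidebar.left]
2. sidebar.w = 228  [toolbar.w = sidebar.w]
3. sidebar.y = 333  [sidebar.top = toolbar.bottom + 16]
4. sidebar.h = 86  [sidebar.h = 86]

sidebar = (x=76, y=333, w=228, h=86)
violated soft preferences: 20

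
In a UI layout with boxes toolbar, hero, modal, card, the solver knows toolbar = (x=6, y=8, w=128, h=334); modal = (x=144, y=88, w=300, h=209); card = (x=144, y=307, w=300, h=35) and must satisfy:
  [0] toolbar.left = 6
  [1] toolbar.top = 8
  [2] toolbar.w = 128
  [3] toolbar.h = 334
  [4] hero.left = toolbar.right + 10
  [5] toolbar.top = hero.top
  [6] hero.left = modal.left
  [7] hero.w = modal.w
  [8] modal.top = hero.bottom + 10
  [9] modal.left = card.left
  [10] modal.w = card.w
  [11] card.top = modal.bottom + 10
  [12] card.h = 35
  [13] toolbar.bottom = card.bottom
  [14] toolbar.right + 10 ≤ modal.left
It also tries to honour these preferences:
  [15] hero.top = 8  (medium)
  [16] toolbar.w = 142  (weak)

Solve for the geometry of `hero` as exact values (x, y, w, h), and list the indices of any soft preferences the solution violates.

1. hero.x = 144  [hero.left = toolbar.right + 10]
2. hero.y = 8  [toolbar.top = hero.top]
3. hero.w = 300  [hero.w = modal.w]
4. hero.h = 70  [modal.top = hero.bottom + 10]

hero = (x=144, y=8, w=300, h=70)
violated soft preferences: 16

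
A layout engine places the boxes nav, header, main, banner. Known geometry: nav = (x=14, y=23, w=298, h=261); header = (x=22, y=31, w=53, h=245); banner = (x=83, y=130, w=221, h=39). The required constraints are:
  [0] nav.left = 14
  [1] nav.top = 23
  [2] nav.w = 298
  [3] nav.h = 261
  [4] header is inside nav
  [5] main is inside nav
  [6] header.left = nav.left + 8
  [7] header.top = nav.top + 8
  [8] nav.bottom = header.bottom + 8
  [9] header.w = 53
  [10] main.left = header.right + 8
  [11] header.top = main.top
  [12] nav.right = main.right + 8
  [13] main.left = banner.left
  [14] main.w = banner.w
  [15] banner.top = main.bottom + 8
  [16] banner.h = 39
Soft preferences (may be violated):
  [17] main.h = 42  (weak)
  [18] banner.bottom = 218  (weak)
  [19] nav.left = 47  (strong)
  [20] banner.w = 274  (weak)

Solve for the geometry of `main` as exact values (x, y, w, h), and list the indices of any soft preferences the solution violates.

1. main.x = 83  [main.left = header.right + 8]
2. main.y = 31  [header.top = main.top]
3. main.w = 221  [nav.right = main.right + 8]
4. main.h = 91  [banner.top = main.bottom + 8]

main = (x=83, y=31, w=221, h=91)
violated soft preferences: 17, 18, 19, 20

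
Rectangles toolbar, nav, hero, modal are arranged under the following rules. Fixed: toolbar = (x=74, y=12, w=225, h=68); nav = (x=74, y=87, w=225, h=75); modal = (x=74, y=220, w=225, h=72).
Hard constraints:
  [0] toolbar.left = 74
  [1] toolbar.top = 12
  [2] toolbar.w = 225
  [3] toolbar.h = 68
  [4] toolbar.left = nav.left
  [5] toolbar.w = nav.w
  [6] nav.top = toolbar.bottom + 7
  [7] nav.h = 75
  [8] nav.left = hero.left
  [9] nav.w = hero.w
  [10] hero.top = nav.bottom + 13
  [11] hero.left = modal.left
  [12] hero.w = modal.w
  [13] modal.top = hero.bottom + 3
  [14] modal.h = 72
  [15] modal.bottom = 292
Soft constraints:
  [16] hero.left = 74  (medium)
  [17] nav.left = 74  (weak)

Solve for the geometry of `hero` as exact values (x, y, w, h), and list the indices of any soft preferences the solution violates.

hero = (x=74, y=175, w=225, h=42)
violated soft preferences: none

1. hero.x = 74  [nav.left = hero.left]
2. hero.w = 225  [nav.w = hero.w]
3. hero.y = 175  [hero.top = nav.bottom + 13]
4. hero.h = 42  [modal.top = hero.bottom + 3]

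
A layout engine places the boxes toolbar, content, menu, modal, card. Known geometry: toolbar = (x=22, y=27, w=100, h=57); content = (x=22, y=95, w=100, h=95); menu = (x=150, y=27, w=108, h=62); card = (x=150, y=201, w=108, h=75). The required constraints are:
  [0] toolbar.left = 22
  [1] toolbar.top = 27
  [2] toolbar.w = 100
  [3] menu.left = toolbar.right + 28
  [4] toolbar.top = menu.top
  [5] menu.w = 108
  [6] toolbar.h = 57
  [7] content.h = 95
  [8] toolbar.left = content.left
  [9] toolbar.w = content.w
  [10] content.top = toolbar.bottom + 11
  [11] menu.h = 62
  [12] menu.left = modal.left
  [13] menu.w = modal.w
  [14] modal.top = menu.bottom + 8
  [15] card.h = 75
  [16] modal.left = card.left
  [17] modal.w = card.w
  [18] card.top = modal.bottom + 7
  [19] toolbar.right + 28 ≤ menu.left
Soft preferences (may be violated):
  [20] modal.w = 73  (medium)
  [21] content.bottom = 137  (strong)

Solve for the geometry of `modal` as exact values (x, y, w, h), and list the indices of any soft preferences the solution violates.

1. modal.x = 150  [menu.left = modal.left]
2. modal.w = 108  [menu.w = modal.w]
3. modal.y = 97  [modal.top = menu.bottom + 8]
4. modal.h = 97  [card.top = modal.bottom + 7]

modal = (x=150, y=97, w=108, h=97)
violated soft preferences: 20, 21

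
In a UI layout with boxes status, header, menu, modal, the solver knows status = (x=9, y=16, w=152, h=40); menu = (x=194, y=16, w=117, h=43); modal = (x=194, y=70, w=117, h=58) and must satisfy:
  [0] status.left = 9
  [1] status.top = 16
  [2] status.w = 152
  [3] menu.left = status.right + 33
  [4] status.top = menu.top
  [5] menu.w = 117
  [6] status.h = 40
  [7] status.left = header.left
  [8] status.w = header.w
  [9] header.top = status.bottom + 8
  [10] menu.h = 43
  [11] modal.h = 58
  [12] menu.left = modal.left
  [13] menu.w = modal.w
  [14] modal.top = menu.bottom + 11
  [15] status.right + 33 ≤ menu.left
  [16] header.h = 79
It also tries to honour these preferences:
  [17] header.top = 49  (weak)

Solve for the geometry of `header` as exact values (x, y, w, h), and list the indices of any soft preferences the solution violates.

header = (x=9, y=64, w=152, h=79)
violated soft preferences: 17

1. header.x = 9  [status.left = header.left]
2. header.w = 152  [status.w = header.w]
3. header.y = 64  [header.top = status.bottom + 8]
4. header.h = 79  [header.h = 79]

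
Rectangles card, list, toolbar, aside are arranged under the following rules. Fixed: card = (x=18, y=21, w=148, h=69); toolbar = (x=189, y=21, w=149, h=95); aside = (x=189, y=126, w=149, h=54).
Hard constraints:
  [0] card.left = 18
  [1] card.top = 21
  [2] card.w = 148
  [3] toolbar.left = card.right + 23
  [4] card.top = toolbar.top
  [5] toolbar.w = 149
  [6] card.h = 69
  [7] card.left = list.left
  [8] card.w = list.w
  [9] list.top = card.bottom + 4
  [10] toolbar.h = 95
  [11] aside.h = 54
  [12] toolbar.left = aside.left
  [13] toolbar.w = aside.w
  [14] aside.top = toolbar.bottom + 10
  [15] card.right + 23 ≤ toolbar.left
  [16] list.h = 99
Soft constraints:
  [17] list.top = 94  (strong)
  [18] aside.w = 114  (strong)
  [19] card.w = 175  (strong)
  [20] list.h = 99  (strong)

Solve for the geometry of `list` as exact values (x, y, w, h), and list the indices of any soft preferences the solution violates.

list = (x=18, y=94, w=148, h=99)
violated soft preferences: 18, 19

1. list.x = 18  [card.left = list.left]
2. list.w = 148  [card.w = list.w]
3. list.y = 94  [list.top = card.bottom + 4]
4. list.h = 99  [list.h = 99]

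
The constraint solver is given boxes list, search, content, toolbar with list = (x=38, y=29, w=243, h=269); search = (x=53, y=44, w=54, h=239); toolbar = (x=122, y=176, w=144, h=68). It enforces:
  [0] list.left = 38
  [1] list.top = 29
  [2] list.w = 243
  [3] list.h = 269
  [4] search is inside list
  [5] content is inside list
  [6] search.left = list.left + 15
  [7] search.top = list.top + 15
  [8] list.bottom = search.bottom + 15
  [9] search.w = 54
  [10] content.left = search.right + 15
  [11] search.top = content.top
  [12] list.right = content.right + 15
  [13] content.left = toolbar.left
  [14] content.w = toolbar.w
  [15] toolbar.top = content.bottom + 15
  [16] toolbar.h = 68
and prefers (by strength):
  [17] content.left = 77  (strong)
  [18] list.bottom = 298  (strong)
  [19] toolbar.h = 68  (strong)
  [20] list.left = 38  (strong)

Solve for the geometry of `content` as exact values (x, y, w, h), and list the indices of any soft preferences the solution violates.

1. content.x = 122  [content.left = search.right + 15]
2. content.y = 44  [search.top = content.top]
3. content.w = 144  [list.right = content.right + 15]
4. content.h = 117  [toolbar.top = content.bottom + 15]

content = (x=122, y=44, w=144, h=117)
violated soft preferences: 17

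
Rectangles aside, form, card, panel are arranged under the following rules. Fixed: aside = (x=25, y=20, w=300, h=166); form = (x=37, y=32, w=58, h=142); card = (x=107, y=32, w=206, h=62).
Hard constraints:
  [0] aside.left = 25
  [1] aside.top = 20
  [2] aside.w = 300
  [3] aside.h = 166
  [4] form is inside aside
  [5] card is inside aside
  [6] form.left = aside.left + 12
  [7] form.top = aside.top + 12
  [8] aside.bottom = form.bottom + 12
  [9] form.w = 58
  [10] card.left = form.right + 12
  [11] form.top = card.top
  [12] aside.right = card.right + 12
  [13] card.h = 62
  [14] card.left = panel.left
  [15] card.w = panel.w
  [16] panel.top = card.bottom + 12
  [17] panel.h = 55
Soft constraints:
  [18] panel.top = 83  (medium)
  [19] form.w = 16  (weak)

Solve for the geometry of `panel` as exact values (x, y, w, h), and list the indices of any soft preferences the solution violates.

1. panel.x = 107  [card.left = panel.left]
2. panel.w = 206  [card.w = panel.w]
3. panel.y = 106  [panel.top = card.bottom + 12]
4. panel.h = 55  [panel.h = 55]

panel = (x=107, y=106, w=206, h=55)
violated soft preferences: 18, 19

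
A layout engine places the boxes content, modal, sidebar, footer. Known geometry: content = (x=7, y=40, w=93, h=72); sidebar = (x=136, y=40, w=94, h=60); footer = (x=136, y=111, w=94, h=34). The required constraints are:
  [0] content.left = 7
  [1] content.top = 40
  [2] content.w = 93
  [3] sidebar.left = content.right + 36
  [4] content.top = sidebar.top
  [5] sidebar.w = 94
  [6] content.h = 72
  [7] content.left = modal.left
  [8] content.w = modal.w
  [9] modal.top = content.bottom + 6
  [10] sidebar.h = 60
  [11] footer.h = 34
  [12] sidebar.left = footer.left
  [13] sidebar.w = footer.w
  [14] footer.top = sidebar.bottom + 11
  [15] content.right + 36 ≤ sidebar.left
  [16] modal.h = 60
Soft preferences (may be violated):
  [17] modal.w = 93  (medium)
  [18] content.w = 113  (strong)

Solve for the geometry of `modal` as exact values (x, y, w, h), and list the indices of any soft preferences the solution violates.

1. modal.x = 7  [content.left = modal.left]
2. modal.w = 93  [content.w = modal.w]
3. modal.y = 118  [modal.top = content.bottom + 6]
4. modal.h = 60  [modal.h = 60]

modal = (x=7, y=118, w=93, h=60)
violated soft preferences: 18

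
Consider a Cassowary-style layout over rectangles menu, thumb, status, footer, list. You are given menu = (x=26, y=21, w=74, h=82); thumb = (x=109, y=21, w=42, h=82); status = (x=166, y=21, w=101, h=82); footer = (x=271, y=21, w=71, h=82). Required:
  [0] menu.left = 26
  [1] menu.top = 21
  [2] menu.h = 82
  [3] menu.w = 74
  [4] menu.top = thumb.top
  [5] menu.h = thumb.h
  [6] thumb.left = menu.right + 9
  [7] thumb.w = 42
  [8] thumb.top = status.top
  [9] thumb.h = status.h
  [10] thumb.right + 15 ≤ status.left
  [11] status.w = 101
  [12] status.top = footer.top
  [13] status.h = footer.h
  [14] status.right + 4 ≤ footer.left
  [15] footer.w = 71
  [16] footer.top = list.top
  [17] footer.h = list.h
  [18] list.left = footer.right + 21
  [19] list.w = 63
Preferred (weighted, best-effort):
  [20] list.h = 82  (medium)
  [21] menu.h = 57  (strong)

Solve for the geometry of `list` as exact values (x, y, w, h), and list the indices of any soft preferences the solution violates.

1. list.y = 21  [footer.top = list.top]
2. list.h = 82  [footer.h = list.h]
3. list.x = 363  [list.left = footer.right + 21]
4. list.w = 63  [list.w = 63]

list = (x=363, y=21, w=63, h=82)
violated soft preferences: 21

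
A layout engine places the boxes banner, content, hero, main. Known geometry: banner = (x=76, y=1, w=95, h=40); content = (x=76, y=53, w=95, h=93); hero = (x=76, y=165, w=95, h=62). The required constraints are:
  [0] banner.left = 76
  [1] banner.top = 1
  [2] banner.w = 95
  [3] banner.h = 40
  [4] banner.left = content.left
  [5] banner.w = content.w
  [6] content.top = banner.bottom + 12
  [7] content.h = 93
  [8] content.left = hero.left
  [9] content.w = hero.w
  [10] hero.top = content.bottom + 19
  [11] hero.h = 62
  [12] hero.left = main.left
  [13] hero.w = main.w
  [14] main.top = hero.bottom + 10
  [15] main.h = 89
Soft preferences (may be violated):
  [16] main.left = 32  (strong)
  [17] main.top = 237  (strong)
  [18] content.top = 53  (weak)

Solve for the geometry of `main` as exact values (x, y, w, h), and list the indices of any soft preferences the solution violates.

1. main.x = 76  [hero.left = main.left]
2. main.w = 95  [hero.w = main.w]
3. main.y = 237  [main.top = hero.bottom + 10]
4. main.h = 89  [main.h = 89]

main = (x=76, y=237, w=95, h=89)
violated soft preferences: 16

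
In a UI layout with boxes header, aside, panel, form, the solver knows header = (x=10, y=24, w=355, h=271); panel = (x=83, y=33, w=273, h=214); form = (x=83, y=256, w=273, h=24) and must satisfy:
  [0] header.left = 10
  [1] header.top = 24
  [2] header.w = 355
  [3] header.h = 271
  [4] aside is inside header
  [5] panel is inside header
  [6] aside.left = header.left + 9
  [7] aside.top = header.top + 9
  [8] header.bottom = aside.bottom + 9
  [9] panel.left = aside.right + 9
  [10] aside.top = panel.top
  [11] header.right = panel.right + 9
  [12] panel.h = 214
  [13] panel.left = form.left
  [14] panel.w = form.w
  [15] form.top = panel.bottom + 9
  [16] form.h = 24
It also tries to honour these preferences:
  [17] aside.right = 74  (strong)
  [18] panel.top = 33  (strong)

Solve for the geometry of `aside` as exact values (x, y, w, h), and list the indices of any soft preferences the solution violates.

1. aside.x = 19  [aside.left = header.left + 9]
2. aside.y = 33  [aside.top = header.top + 9]
3. aside.h = 253  [header.bottom = aside.bottom + 9]
4. aside.w = 55  [panel.left = aside.right + 9]

aside = (x=19, y=33, w=55, h=253)
violated soft preferences: none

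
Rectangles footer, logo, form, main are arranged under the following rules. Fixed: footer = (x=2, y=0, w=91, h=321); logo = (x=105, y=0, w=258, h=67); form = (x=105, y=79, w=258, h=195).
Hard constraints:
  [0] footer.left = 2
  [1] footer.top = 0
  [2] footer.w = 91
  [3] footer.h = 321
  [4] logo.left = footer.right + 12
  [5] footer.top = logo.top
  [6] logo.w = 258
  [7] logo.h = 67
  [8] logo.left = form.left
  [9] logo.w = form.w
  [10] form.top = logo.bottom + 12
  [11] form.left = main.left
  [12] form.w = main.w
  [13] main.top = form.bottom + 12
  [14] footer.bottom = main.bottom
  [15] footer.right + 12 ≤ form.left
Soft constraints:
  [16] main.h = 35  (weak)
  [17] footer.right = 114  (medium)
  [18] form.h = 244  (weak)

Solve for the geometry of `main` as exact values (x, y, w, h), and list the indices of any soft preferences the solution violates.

1. main.x = 105  [form.left = main.left]
2. main.w = 258  [form.w = main.w]
3. main.y = 286  [main.top = form.bottom + 12]
4. main.h = 35  [footer.bottom = main.bottom]

main = (x=105, y=286, w=258, h=35)
violated soft preferences: 17, 18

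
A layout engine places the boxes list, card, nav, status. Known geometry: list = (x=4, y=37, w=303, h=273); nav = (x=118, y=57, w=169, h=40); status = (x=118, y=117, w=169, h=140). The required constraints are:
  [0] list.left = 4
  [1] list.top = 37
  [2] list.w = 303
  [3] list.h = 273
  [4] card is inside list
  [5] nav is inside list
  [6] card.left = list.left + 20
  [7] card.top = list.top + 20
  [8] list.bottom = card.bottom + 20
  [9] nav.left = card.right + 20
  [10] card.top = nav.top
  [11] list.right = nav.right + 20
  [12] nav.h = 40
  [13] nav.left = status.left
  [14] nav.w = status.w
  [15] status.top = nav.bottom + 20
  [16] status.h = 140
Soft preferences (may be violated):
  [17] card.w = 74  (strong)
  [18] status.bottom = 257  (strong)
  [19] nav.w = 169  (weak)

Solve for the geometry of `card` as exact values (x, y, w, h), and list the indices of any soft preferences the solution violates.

card = (x=24, y=57, w=74, h=233)
violated soft preferences: none

1. card.x = 24  [card.left = list.left + 20]
2. card.y = 57  [card.top = list.top + 20]
3. card.h = 233  [list.bottom = card.bottom + 20]
4. card.w = 74  [nav.left = card.right + 20]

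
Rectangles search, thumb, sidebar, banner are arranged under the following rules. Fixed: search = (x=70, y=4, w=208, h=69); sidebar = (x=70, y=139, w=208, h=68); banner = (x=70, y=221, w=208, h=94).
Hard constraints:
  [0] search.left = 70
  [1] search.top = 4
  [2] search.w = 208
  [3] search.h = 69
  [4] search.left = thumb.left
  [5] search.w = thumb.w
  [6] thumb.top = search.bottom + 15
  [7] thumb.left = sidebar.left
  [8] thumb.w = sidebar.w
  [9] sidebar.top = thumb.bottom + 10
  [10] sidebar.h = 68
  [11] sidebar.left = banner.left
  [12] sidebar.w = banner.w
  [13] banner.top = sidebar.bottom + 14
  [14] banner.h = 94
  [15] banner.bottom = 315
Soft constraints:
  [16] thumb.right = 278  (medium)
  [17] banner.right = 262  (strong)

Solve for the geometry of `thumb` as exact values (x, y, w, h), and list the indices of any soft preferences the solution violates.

thumb = (x=70, y=88, w=208, h=41)
violated soft preferences: 17

1. thumb.x = 70  [search.left = thumb.left]
2. thumb.w = 208  [search.w = thumb.w]
3. thumb.y = 88  [thumb.top = search.bottom + 15]
4. thumb.h = 41  [sidebar.top = thumb.bottom + 10]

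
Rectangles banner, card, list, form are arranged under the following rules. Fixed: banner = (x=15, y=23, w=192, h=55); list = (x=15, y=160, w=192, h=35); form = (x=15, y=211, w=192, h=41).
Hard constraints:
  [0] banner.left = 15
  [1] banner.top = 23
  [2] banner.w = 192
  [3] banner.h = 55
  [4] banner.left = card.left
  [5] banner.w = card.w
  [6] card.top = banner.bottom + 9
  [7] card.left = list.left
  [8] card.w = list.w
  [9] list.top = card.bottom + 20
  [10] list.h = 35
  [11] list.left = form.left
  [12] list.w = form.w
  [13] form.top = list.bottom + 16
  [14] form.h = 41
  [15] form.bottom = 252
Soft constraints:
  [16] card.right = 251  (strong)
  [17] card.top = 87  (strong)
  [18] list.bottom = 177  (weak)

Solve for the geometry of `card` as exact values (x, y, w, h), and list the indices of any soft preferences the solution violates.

1. card.x = 15  [banner.left = card.left]
2. card.w = 192  [banner.w = card.w]
3. card.y = 87  [card.top = banner.bottom + 9]
4. card.h = 53  [list.top = card.bottom + 20]

card = (x=15, y=87, w=192, h=53)
violated soft preferences: 16, 18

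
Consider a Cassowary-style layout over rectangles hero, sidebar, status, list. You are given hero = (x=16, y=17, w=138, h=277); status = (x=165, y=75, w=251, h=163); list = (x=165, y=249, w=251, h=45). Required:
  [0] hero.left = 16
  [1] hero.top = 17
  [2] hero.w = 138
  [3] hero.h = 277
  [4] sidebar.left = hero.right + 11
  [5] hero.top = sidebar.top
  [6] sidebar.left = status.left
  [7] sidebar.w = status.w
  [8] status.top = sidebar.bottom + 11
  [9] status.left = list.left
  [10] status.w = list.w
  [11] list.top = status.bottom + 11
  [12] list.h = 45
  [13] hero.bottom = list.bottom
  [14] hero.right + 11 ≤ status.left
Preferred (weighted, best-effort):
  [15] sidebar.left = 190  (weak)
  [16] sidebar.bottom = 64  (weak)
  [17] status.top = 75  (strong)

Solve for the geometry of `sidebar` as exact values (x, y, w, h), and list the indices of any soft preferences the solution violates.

sidebar = (x=165, y=17, w=251, h=47)
violated soft preferences: 15

1. sidebar.x = 165  [sidebar.left = hero.right + 11]
2. sidebar.y = 17  [hero.top = sidebar.top]
3. sidebar.w = 251  [sidebar.w = status.w]
4. sidebar.h = 47  [status.top = sidebar.bottom + 11]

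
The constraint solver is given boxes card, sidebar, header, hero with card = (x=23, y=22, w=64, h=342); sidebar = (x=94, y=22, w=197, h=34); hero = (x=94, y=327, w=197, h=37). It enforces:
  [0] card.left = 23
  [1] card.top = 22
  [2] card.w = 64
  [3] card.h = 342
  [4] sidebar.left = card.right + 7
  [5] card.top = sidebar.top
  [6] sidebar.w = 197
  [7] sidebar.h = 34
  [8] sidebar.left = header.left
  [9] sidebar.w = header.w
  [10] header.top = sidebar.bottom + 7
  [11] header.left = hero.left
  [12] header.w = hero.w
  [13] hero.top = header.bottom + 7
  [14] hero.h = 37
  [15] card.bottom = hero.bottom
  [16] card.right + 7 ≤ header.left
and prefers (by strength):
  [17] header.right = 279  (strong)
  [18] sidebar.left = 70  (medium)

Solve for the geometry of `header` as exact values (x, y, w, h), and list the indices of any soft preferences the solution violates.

1. header.x = 94  [sidebar.left = header.left]
2. header.w = 197  [sidebar.w = header.w]
3. header.y = 63  [header.top = sidebar.bottom + 7]
4. header.h = 257  [hero.top = header.bottom + 7]

header = (x=94, y=63, w=197, h=257)
violated soft preferences: 17, 18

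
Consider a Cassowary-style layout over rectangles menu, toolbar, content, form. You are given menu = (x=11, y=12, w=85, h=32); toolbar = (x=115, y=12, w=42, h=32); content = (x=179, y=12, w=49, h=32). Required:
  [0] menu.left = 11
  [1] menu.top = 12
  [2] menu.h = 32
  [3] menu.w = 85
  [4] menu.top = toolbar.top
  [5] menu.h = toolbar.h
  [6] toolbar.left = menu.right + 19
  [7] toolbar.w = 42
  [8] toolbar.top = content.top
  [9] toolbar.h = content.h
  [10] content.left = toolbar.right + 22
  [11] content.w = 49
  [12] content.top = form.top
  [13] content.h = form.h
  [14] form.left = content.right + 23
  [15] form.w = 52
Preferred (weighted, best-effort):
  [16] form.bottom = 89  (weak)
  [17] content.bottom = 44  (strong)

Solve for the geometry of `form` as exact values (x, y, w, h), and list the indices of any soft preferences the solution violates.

form = (x=251, y=12, w=52, h=32)
violated soft preferences: 16

1. form.y = 12  [content.top = form.top]
2. form.h = 32  [content.h = form.h]
3. form.x = 251  [form.left = content.right + 23]
4. form.w = 52  [form.w = 52]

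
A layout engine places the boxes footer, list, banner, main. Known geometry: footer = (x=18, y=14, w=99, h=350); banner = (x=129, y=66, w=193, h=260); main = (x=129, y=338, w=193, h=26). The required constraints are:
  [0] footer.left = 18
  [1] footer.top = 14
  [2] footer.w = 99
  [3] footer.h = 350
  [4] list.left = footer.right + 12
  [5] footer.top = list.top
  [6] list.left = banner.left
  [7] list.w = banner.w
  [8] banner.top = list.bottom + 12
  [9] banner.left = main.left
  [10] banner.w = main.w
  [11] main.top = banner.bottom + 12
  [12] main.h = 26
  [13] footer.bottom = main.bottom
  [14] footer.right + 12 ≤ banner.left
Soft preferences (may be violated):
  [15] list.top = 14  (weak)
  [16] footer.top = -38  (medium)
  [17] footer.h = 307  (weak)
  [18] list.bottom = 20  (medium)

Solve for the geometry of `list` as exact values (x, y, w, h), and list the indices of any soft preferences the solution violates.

1. list.x = 129  [list.left = footer.right + 12]
2. list.y = 14  [footer.top = list.top]
3. list.w = 193  [list.w = banner.w]
4. list.h = 40  [banner.top = list.bottom + 12]

list = (x=129, y=14, w=193, h=40)
violated soft preferences: 16, 17, 18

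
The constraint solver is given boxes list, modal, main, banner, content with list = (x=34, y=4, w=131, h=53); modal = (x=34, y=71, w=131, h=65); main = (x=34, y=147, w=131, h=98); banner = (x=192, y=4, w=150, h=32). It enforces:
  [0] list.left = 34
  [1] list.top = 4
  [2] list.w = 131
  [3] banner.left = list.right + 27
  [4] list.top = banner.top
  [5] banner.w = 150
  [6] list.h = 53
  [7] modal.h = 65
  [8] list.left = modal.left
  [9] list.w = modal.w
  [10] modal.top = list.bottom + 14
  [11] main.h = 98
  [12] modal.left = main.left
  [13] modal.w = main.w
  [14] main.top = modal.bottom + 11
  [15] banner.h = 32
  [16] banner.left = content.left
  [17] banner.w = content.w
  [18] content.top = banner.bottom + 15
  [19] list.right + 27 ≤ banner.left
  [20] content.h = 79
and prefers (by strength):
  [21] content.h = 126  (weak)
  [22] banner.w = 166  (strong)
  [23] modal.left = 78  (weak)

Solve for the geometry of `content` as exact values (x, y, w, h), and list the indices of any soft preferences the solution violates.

1. content.x = 192  [banner.left = content.left]
2. content.w = 150  [banner.w = content.w]
3. content.y = 51  [content.top = banner.bottom + 15]
4. content.h = 79  [content.h = 79]

content = (x=192, y=51, w=150, h=79)
violated soft preferences: 21, 22, 23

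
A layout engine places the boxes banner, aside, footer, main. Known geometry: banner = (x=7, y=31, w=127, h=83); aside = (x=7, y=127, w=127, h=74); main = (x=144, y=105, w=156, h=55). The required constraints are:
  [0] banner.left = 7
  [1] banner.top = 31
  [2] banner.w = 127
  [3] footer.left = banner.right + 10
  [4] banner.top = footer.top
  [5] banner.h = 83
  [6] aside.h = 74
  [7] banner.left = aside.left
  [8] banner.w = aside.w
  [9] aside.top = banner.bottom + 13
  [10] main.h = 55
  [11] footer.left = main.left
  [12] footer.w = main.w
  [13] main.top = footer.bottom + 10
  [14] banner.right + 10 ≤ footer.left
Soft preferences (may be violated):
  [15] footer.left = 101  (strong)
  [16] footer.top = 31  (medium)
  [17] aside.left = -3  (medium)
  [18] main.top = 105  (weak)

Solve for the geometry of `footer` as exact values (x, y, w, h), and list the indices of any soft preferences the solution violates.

footer = (x=144, y=31, w=156, h=64)
violated soft preferences: 15, 17

1. footer.x = 144  [footer.left = banner.right + 10]
2. footer.y = 31  [banner.top = footer.top]
3. footer.w = 156  [footer.w = main.w]
4. footer.h = 64  [main.top = footer.bottom + 10]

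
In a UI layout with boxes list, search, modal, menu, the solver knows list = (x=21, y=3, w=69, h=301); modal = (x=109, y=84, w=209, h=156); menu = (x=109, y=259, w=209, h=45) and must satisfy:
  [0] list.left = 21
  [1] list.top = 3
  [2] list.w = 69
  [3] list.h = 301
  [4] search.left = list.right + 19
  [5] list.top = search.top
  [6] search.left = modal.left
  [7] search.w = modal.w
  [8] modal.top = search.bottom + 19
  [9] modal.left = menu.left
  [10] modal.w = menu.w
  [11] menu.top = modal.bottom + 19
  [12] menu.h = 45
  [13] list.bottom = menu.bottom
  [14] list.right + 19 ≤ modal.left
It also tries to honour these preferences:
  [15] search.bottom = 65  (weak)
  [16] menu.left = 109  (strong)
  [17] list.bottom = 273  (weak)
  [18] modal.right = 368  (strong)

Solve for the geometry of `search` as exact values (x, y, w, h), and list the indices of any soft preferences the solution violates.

1. search.x = 109  [search.left = list.right + 19]
2. search.y = 3  [list.top = search.top]
3. search.w = 209  [search.w = modal.w]
4. search.h = 62  [modal.top = search.bottom + 19]

search = (x=109, y=3, w=209, h=62)
violated soft preferences: 17, 18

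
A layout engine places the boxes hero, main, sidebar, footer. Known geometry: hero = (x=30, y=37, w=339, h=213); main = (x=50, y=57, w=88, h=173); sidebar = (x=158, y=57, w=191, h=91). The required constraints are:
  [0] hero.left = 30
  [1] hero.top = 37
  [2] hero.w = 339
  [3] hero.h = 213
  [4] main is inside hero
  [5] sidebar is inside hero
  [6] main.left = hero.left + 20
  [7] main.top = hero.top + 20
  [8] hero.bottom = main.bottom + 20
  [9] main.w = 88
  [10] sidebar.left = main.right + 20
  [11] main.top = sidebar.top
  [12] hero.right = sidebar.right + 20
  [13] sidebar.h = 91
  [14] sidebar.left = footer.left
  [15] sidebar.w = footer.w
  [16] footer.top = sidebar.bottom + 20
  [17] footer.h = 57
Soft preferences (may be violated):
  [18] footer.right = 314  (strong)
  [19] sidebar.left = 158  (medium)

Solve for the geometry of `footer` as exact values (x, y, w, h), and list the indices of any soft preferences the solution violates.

footer = (x=158, y=168, w=191, h=57)
violated soft preferences: 18

1. footer.x = 158  [sidebar.left = footer.left]
2. footer.w = 191  [sidebar.w = footer.w]
3. footer.y = 168  [footer.top = sidebar.bottom + 20]
4. footer.h = 57  [footer.h = 57]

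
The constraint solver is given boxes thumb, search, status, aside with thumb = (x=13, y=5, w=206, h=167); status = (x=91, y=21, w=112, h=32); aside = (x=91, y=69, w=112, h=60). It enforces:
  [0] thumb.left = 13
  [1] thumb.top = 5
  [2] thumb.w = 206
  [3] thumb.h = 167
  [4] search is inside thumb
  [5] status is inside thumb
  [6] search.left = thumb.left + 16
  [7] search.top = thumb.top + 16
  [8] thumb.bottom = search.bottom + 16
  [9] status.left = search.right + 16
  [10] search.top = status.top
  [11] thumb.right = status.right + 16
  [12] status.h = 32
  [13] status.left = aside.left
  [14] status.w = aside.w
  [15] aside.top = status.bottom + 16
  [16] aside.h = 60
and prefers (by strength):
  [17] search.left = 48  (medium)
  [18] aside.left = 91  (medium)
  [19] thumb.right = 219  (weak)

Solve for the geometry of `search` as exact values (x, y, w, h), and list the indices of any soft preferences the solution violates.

1. search.x = 29  [search.left = thumb.left + 16]
2. search.y = 21  [search.top = thumb.top + 16]
3. search.h = 135  [thumb.bottom = search.bottom + 16]
4. search.w = 46  [status.left = search.right + 16]

search = (x=29, y=21, w=46, h=135)
violated soft preferences: 17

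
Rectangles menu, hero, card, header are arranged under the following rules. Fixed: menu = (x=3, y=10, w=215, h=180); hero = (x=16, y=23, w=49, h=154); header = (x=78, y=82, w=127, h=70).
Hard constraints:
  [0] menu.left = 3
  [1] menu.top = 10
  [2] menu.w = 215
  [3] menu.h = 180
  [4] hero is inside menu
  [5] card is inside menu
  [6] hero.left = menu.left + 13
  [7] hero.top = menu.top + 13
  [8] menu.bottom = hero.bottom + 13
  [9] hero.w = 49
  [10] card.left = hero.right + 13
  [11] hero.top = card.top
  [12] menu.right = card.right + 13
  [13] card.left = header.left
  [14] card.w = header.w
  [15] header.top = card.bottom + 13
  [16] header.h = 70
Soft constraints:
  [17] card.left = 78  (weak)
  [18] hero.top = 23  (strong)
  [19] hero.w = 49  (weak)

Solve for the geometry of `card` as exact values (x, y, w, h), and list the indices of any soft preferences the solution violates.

card = (x=78, y=23, w=127, h=46)
violated soft preferences: none

1. card.x = 78  [card.left = hero.right + 13]
2. card.y = 23  [hero.top = card.top]
3. card.w = 127  [menu.right = card.right + 13]
4. card.h = 46  [header.top = card.bottom + 13]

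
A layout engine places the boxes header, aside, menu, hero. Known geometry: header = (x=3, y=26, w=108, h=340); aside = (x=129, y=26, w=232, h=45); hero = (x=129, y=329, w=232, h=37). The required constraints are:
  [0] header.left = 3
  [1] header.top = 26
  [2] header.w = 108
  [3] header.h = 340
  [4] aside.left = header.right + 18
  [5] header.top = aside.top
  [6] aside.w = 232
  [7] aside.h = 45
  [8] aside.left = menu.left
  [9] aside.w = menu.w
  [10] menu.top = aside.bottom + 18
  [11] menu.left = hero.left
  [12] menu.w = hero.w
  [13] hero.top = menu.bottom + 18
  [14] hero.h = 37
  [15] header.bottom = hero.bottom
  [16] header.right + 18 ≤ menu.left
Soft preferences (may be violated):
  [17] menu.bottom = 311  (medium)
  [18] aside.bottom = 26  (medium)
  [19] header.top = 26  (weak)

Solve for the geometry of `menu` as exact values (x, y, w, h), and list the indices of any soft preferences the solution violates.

1. menu.x = 129  [aside.left = menu.left]
2. menu.w = 232  [aside.w = menu.w]
3. menu.y = 89  [menu.top = aside.bottom + 18]
4. menu.h = 222  [hero.top = menu.bottom + 18]

menu = (x=129, y=89, w=232, h=222)
violated soft preferences: 18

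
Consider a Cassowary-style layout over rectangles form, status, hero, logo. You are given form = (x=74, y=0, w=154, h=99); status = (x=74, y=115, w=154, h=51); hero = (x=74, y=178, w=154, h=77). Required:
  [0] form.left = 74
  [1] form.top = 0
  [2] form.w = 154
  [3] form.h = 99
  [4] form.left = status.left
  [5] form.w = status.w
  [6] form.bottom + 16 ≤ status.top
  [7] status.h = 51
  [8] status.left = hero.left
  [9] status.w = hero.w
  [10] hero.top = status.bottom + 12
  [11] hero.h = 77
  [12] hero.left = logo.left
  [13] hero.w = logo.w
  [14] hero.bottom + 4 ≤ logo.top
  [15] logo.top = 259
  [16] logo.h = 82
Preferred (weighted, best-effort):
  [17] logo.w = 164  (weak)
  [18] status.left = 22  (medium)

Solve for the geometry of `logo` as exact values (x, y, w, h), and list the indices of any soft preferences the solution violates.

logo = (x=74, y=259, w=154, h=82)
violated soft preferences: 17, 18

1. logo.x = 74  [hero.left = logo.left]
2. logo.w = 154  [hero.w = logo.w]
3. logo.y = 259  [logo.top = 259]
4. logo.h = 82  [logo.h = 82]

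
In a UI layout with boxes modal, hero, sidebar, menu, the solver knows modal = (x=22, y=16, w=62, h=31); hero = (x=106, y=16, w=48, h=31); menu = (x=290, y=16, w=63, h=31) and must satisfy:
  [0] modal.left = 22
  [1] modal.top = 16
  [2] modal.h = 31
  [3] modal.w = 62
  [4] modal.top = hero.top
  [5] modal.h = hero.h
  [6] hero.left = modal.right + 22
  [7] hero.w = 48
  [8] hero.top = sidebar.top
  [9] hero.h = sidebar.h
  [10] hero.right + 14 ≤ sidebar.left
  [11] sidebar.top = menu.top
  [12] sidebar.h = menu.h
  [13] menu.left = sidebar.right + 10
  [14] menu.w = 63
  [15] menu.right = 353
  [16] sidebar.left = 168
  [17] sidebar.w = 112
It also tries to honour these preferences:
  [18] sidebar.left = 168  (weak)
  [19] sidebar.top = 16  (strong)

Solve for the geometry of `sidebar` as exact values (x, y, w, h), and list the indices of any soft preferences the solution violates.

1. sidebar.y = 16  [hero.top = sidebar.top]
2. sidebar.h = 31  [hero.h = sidebar.h]
3. sidebar.x = 168  [sidebar.left = 168]
4. sidebar.w = 112  [sidebar.w = 112]

sidebar = (x=168, y=16, w=112, h=31)
violated soft preferences: none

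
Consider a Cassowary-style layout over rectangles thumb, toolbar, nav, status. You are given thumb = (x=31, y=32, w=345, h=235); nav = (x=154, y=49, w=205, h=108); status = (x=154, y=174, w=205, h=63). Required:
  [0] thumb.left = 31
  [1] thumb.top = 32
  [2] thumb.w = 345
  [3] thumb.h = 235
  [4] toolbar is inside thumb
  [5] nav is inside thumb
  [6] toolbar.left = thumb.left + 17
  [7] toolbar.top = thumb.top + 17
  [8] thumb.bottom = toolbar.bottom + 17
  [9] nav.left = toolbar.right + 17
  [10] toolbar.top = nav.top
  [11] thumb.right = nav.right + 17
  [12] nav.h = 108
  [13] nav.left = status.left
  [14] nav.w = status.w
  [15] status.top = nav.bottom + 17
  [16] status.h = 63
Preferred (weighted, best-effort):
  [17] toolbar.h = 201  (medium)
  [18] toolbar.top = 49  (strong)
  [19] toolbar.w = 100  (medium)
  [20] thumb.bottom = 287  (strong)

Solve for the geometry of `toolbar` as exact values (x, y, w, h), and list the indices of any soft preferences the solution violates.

1. toolbar.x = 48  [toolbar.left = thumb.left + 17]
2. toolbar.y = 49  [toolbar.top = thumb.top + 17]
3. toolbar.h = 201  [thumb.bottom = toolbar.bottom + 17]
4. toolbar.w = 89  [nav.left = toolbar.right + 17]

toolbar = (x=48, y=49, w=89, h=201)
violated soft preferences: 19, 20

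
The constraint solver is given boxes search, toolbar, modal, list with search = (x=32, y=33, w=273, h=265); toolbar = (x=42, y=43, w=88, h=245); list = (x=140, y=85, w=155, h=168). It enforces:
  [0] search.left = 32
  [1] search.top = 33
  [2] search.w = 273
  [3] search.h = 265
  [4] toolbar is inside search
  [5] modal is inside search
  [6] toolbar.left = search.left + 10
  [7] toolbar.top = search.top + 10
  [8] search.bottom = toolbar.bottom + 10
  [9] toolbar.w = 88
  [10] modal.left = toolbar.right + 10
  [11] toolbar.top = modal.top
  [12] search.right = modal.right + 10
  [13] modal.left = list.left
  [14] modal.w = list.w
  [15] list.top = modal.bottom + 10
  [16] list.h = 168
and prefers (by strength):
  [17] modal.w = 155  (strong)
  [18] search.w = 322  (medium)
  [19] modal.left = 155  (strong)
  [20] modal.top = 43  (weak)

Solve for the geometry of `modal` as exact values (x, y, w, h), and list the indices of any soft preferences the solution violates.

modal = (x=140, y=43, w=155, h=32)
violated soft preferences: 18, 19

1. modal.x = 140  [modal.left = toolbar.right + 10]
2. modal.y = 43  [toolbar.top = modal.top]
3. modal.w = 155  [search.right = modal.right + 10]
4. modal.h = 32  [list.top = modal.bottom + 10]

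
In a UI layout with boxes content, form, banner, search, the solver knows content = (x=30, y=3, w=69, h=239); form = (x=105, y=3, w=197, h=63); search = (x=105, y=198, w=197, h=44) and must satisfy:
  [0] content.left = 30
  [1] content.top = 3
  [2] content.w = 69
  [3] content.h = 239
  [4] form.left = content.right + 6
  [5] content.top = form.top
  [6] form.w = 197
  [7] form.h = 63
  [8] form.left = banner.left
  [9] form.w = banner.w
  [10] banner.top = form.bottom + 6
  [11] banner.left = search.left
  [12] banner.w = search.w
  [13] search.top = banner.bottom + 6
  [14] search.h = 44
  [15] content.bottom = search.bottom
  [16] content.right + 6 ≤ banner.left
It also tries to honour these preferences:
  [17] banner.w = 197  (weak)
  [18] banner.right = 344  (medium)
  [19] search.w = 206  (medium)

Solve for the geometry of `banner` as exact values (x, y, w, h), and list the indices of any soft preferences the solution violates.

banner = (x=105, y=72, w=197, h=120)
violated soft preferences: 18, 19

1. banner.x = 105  [form.left = banner.left]
2. banner.w = 197  [form.w = banner.w]
3. banner.y = 72  [banner.top = form.bottom + 6]
4. banner.h = 120  [search.top = banner.bottom + 6]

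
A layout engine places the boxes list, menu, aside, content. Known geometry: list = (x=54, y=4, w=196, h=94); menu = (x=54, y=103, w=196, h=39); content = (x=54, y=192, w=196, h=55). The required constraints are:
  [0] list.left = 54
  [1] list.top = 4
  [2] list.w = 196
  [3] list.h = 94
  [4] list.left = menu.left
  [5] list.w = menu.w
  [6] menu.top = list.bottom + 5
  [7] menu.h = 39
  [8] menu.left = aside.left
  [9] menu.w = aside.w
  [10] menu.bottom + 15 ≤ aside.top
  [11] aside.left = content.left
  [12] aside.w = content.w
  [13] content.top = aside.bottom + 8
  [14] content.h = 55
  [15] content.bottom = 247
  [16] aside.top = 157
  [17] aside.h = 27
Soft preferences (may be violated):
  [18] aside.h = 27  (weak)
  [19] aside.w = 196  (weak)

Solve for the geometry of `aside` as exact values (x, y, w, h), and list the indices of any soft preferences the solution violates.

aside = (x=54, y=157, w=196, h=27)
violated soft preferences: none

1. aside.x = 54  [menu.left = aside.left]
2. aside.w = 196  [menu.w = aside.w]
3. aside.y = 157  [aside.top = 157]
4. aside.h = 27  [aside.h = 27]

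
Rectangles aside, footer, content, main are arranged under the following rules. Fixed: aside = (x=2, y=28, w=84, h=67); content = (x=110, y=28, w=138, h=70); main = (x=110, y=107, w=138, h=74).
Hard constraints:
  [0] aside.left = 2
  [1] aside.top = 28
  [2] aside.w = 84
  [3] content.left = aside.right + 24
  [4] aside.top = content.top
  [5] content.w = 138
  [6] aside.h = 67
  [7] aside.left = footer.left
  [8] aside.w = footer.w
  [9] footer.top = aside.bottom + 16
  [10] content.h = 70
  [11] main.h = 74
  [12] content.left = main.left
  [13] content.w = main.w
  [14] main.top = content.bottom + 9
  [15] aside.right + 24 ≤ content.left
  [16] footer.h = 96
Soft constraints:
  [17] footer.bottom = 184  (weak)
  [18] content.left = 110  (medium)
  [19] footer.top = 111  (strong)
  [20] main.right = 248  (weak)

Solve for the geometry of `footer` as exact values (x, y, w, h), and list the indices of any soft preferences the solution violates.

footer = (x=2, y=111, w=84, h=96)
violated soft preferences: 17

1. footer.x = 2  [aside.left = footer.left]
2. footer.w = 84  [aside.w = footer.w]
3. footer.y = 111  [footer.top = aside.bottom + 16]
4. footer.h = 96  [footer.h = 96]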